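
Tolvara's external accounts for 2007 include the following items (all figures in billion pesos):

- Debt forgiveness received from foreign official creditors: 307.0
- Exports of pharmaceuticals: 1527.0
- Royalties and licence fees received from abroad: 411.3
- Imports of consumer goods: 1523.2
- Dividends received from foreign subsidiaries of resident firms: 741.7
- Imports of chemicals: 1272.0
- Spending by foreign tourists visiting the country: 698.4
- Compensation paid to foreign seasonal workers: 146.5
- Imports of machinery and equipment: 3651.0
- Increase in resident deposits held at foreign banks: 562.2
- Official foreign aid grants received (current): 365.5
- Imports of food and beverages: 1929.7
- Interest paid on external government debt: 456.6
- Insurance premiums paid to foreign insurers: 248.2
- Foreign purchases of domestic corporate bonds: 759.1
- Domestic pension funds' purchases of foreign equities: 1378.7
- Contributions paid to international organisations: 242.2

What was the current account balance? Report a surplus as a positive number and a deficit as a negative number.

Goods: 1527.0 - 3651.0 - 1929.7 - 1523.2 - 1272.0 = -6848.9
Services: -248.2 + 698.4 + 411.3 = 861.5
Primary income: -456.6 + 741.7 - 146.5 = 138.6
Secondary income: 365.5 - 242.2 = 123.3
Current account = (-6848.9) + 861.5 + 138.6 + 123.3 = -5725.5
(Excluded from the current account — capital account: debt forgiveness received from foreign official creditors 307.0; financial account: increase in resident deposits held at foreign banks 562.2, foreign purchases of domestic corporate bonds 759.1, domestic pension funds' purchases of foreign equities 1378.7.)

-5725.5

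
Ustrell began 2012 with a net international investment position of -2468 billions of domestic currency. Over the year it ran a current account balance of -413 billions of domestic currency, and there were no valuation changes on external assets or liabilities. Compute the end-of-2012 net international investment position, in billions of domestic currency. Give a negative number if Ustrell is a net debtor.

With no valuation effects, change in NIIP = current account = -413
End-of-year NIIP = -2468 + (-413) = -2881

-2881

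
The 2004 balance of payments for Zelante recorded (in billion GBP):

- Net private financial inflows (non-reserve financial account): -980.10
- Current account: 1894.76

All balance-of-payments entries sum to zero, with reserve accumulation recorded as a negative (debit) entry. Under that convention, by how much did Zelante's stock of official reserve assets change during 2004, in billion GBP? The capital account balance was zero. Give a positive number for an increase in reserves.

914.66

Official reserve transactions balance = -(1894.76 + (-980.10)) = -914.66
An accumulation of reserves is recorded as a debit (negative entry), so the change in the stock of reserves is the negative of that balance.
Change in official reserves = -(-914.66) = 914.66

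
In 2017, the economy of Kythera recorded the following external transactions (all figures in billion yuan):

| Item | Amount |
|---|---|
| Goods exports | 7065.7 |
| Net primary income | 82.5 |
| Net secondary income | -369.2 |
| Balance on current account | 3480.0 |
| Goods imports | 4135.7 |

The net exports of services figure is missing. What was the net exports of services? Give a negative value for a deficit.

836.7

Current account = goods balance + services balance + net primary income + net secondary income
Sum of the known components = 2643.3
Net exports of services = CA - (known components) = 3480.0 - 2643.3 = 836.7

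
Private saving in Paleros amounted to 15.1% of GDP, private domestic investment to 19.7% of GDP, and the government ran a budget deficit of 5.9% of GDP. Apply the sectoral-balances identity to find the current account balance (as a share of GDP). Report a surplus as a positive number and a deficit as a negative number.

-10.5

By the sectoral-balances identity, CA = (S_private - I) + (T - G).
Private balance = 15.1 - 19.7 = -4.6
Government balance (T - G) = -5.9
CA = -4.6 + (-5.9) = -10.5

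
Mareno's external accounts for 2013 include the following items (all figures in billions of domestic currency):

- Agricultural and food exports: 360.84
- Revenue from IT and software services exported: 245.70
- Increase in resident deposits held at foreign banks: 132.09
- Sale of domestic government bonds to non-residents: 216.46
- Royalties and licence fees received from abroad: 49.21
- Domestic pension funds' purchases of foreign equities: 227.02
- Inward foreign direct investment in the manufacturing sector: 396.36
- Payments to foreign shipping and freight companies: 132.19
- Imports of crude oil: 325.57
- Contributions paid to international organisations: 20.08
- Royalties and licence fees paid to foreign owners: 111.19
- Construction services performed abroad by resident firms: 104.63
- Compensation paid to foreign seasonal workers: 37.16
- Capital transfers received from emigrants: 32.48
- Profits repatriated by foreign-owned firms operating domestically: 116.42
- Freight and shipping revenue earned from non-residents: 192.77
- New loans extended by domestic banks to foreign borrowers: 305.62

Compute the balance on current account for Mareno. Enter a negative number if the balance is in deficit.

210.54

Goods: 360.84 - 325.57 = 35.27
Services: -132.19 + 49.21 + 104.63 - 111.19 + 192.77 + 245.70 = 348.93
Primary income: -116.42 - 37.16 = -153.58
Secondary income: -20.08
Current account = 35.27 + 348.93 + (-153.58) + (-20.08) = 210.54
(Excluded from the current account — financial account: increase in resident deposits held at foreign banks 132.09, sale of domestic government bonds to non-residents 216.46, domestic pension funds' purchases of foreign equities 227.02, inward foreign direct investment in the manufacturing sector 396.36, new loans extended by domestic banks to foreign borrowers 305.62; capital account: capital transfers received from emigrants 32.48.)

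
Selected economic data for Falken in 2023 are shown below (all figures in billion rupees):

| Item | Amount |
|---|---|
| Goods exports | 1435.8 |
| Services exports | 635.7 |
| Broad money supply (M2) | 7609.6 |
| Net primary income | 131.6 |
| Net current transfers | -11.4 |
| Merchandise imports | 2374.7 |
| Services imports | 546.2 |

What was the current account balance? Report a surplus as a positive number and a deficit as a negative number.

Goods balance = 1435.8 - 2374.7 = -938.9
Services balance = 635.7 - 546.2 = 89.5
Trade balance (goods + services) = -938.9 + 89.5 = -849.4
Net primary income = 131.6
Net secondary income = -11.4
Current account = -849.4 + 131.6 + (-11.4) = -729.2

-729.2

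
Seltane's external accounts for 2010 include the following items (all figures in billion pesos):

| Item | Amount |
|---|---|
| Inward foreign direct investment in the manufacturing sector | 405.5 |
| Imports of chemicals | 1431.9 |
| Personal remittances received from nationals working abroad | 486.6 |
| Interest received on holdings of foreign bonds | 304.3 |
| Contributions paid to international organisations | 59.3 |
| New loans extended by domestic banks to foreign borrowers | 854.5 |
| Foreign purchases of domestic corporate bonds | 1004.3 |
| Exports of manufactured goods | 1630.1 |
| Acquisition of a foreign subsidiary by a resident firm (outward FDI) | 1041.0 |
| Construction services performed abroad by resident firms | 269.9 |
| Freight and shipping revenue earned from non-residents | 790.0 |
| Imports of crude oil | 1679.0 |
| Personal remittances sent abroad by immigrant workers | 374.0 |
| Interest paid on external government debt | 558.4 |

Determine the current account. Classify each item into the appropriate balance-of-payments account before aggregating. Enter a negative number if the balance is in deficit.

-621.7

Goods: -1431.9 + 1630.1 - 1679.0 = -1480.8
Services: 269.9 + 790.0 = 1059.9
Primary income: -558.4 + 304.3 = -254.1
Secondary income: -59.3 + 486.6 - 374.0 = 53.3
Current account = (-1480.8) + 1059.9 + (-254.1) + 53.3 = -621.7
(Excluded from the current account — financial account: inward foreign direct investment in the manufacturing sector 405.5, new loans extended by domestic banks to foreign borrowers 854.5, foreign purchases of domestic corporate bonds 1004.3, acquisition of a foreign subsidiary by a resident firm (outward FDI) 1041.0.)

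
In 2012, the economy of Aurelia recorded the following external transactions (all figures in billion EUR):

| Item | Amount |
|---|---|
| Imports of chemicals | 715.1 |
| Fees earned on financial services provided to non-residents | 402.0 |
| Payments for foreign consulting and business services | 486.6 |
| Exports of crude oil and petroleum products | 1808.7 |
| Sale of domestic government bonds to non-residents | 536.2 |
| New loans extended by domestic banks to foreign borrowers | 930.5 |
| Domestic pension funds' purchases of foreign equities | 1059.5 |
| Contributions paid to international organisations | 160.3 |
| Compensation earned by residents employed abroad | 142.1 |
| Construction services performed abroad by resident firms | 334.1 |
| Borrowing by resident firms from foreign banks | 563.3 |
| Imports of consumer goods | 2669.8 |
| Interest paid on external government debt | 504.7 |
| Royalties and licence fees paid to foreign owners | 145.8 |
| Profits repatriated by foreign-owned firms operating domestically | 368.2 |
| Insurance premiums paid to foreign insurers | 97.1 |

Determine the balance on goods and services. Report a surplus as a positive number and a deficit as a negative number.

Goods: -2669.8 + 1808.7 - 715.1 = -1576.2
Services: 334.1 - 486.6 - 97.1 - 145.8 + 402.0 = 6.6
Trade balance = -1576.2 + 6.6 = -1569.6
(Excluded from the trade balance — financial account: sale of domestic government bonds to non-residents 536.2, new loans extended by domestic banks to foreign borrowers 930.5, domestic pension funds' purchases of foreign equities 1059.5, borrowing by resident firms from foreign banks 563.3; secondary income: contributions paid to international organisations 160.3; primary income: compensation earned by residents employed abroad 142.1, interest paid on external government debt 504.7, profits repatriated by foreign-owned firms operating domestically 368.2.)

-1569.6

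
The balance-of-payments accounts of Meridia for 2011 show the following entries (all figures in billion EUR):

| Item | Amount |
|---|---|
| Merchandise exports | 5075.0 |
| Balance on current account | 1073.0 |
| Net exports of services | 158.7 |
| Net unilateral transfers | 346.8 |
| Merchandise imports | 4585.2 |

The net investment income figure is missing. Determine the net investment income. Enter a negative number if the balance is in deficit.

Current account = goods balance + services balance + net primary income + net secondary income
Sum of the known components = 995.3
Net investment income = CA - (known components) = 1073.0 - 995.3 = 77.7

77.7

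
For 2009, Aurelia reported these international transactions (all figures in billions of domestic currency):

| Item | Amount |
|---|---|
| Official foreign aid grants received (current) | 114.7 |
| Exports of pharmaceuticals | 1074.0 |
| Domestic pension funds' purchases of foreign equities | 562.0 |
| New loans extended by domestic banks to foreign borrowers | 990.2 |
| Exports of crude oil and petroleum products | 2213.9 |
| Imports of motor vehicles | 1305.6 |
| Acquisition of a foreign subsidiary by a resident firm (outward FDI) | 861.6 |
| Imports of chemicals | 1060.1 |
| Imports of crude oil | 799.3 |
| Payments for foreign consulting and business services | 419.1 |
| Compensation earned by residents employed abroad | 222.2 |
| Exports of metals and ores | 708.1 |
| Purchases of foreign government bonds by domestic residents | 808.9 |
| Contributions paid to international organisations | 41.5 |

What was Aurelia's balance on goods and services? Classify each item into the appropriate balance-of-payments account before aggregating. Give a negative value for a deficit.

411.9

Goods: 708.1 + 1074.0 + 2213.9 - 1305.6 - 799.3 - 1060.1 = 831.0
Services: -419.1
Trade balance = 831.0 + (-419.1) = 411.9
(Excluded from the trade balance — secondary income: official foreign aid grants received (current) 114.7, contributions paid to international organisations 41.5; financial account: domestic pension funds' purchases of foreign equities 562.0, new loans extended by domestic banks to foreign borrowers 990.2, acquisition of a foreign subsidiary by a resident firm (outward FDI) 861.6, purchases of foreign government bonds by domestic residents 808.9; primary income: compensation earned by residents employed abroad 222.2.)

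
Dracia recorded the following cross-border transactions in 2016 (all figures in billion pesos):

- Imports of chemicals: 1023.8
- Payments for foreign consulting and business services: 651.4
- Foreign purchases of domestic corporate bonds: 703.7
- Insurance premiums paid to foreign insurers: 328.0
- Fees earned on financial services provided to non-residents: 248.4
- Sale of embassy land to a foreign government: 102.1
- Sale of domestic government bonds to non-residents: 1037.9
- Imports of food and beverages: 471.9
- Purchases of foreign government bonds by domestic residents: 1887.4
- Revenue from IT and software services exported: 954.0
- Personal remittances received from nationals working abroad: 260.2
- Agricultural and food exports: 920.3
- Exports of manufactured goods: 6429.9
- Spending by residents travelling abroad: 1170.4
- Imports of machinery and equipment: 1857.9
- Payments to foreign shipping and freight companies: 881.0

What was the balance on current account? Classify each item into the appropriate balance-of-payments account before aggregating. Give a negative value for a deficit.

2428.4

Goods: -471.9 + 6429.9 - 1023.8 - 1857.9 + 920.3 = 3996.6
Services: 954.0 + 248.4 - 1170.4 - 881.0 - 328.0 - 651.4 = -1828.4
Secondary income: 260.2
Current account = 3996.6 + (-1828.4) + 260.2 = 2428.4
(Excluded from the current account — financial account: foreign purchases of domestic corporate bonds 703.7, sale of domestic government bonds to non-residents 1037.9, purchases of foreign government bonds by domestic residents 1887.4; capital account: sale of embassy land to a foreign government 102.1.)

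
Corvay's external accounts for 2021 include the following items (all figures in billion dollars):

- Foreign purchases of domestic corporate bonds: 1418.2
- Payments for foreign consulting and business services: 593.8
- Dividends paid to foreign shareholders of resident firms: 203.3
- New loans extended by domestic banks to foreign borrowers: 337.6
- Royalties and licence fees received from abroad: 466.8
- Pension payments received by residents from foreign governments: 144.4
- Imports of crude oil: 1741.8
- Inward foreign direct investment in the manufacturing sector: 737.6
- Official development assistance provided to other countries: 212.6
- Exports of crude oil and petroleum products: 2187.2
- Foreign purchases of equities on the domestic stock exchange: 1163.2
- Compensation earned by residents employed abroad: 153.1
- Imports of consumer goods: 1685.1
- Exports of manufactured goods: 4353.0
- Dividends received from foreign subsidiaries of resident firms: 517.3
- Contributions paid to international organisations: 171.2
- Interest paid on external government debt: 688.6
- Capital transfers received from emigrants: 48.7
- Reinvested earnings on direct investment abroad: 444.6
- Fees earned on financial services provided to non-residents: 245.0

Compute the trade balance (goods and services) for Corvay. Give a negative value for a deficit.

Goods: -1741.8 + 2187.2 + 4353.0 - 1685.1 = 3113.3
Services: 466.8 - 593.8 + 245.0 = 118.0
Trade balance = 3113.3 + 118.0 = 3231.3
(Excluded from the trade balance — financial account: foreign purchases of domestic corporate bonds 1418.2, new loans extended by domestic banks to foreign borrowers 337.6, inward foreign direct investment in the manufacturing sector 737.6, foreign purchases of equities on the domestic stock exchange 1163.2; primary income: dividends paid to foreign shareholders of resident firms 203.3, compensation earned by residents employed abroad 153.1, dividends received from foreign subsidiaries of resident firms 517.3, interest paid on external government debt 688.6, reinvested earnings on direct investment abroad 444.6; secondary income: pension payments received by residents from foreign governments 144.4, official development assistance provided to other countries 212.6, contributions paid to international organisations 171.2; capital account: capital transfers received from emigrants 48.7.)

3231.3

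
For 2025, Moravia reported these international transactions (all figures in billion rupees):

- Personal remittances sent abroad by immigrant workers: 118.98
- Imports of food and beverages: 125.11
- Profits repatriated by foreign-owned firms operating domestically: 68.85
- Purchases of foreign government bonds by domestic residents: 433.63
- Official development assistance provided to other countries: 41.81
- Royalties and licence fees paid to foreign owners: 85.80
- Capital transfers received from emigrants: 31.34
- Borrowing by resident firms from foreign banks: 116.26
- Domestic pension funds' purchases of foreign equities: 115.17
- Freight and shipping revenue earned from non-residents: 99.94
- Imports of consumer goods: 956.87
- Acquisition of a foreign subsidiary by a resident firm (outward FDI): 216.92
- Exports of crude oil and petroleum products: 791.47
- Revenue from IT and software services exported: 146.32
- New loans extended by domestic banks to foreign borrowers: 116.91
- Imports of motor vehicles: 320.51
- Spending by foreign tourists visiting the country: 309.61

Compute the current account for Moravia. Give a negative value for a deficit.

Goods: -320.51 + 791.47 - 125.11 - 956.87 = -611.02
Services: 309.61 + 99.94 + 146.32 - 85.80 = 470.07
Primary income: -68.85
Secondary income: -41.81 - 118.98 = -160.79
Current account = (-611.02) + 470.07 + (-68.85) + (-160.79) = -370.59
(Excluded from the current account — financial account: purchases of foreign government bonds by domestic residents 433.63, borrowing by resident firms from foreign banks 116.26, domestic pension funds' purchases of foreign equities 115.17, acquisition of a foreign subsidiary by a resident firm (outward FDI) 216.92, new loans extended by domestic banks to foreign borrowers 116.91; capital account: capital transfers received from emigrants 31.34.)

-370.59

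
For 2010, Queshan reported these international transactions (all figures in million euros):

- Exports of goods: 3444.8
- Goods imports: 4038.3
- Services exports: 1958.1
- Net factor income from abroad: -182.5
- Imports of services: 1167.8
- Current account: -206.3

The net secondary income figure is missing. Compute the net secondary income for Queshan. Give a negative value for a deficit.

Current account = goods balance + services balance + net primary income + net secondary income
Sum of the known components = 14.3
Net secondary income = CA - (known components) = -206.3 - 14.3 = -220.6

-220.6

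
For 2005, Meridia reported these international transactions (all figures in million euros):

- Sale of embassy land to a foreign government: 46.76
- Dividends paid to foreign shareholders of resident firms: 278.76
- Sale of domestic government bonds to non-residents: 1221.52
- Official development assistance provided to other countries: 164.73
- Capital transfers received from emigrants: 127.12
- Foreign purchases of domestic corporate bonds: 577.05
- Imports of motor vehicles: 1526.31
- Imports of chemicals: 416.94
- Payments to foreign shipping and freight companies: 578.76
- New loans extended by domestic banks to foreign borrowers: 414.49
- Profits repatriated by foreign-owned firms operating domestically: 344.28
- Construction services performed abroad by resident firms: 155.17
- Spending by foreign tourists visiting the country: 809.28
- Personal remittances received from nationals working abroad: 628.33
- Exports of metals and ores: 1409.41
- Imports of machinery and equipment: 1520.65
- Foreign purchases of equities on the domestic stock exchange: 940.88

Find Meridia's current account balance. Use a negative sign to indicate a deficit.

Goods: -1526.31 + 1409.41 - 416.94 - 1520.65 = -2054.49
Services: -578.76 + 155.17 + 809.28 = 385.69
Primary income: -344.28 - 278.76 = -623.04
Secondary income: -164.73 + 628.33 = 463.60
Current account = (-2054.49) + 385.69 + (-623.04) + 463.60 = -1828.24
(Excluded from the current account — capital account: sale of embassy land to a foreign government 46.76, capital transfers received from emigrants 127.12; financial account: sale of domestic government bonds to non-residents 1221.52, foreign purchases of domestic corporate bonds 577.05, new loans extended by domestic banks to foreign borrowers 414.49, foreign purchases of equities on the domestic stock exchange 940.88.)

-1828.24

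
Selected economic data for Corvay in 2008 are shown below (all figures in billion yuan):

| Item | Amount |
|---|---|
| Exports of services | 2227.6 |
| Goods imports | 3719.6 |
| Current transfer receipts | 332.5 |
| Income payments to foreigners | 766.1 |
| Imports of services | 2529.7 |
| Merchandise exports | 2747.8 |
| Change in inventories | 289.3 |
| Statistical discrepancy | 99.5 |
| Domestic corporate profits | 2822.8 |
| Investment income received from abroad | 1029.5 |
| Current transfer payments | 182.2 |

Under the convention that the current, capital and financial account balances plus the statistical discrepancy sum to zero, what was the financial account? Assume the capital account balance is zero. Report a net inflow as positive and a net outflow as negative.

760.7

Goods balance = 2747.8 - 3719.6 = -971.8
Services balance = 2227.6 - 2529.7 = -302.1
Trade balance (goods + services) = -971.8 + (-302.1) = -1273.9
Net primary income = 1029.5 - 766.1 = 263.4
Net secondary income = 332.5 - 182.2 = 150.3
Current account = -1273.9 + 263.4 + 150.3 = -860.2
Financial account = -(-860.2 + 99.5) = 760.7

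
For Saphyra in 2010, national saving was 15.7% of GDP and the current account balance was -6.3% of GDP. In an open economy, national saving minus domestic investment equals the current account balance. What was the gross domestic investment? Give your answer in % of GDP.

22.0

I = S - CA = 15.7 - (-6.3) = 22.0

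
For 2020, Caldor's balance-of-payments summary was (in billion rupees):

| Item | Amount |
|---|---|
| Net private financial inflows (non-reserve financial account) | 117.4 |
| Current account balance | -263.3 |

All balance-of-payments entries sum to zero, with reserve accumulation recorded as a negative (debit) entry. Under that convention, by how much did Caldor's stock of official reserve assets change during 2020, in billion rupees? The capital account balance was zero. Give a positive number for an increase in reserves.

-145.9

Official reserve transactions balance = -((-263.3) + 117.4) = 145.9
An accumulation of reserves is recorded as a debit (negative entry), so the change in the stock of reserves is the negative of that balance.
Change in official reserves = -(145.9) = -145.9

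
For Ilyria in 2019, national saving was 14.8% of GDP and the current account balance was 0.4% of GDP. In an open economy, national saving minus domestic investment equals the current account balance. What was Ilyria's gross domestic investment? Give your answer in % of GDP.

14.4

I = S - CA = 14.8 - 0.4 = 14.4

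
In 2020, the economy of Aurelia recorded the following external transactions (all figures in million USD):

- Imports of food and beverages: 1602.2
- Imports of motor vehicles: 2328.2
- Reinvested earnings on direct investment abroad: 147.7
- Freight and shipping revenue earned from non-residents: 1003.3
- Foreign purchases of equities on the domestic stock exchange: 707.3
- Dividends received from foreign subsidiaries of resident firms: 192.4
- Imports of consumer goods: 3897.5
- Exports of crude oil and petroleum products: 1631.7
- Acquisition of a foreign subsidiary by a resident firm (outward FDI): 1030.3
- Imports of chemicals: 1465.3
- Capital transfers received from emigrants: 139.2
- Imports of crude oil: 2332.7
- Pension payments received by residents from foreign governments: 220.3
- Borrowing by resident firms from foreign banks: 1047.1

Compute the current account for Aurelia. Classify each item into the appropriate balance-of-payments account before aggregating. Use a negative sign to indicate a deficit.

-8430.5

Goods: -2328.2 + 1631.7 - 1602.2 - 1465.3 - 2332.7 - 3897.5 = -9994.2
Services: 1003.3
Primary income: 147.7 + 192.4 = 340.1
Secondary income: 220.3
Current account = (-9994.2) + 1003.3 + 340.1 + 220.3 = -8430.5
(Excluded from the current account — financial account: foreign purchases of equities on the domestic stock exchange 707.3, acquisition of a foreign subsidiary by a resident firm (outward FDI) 1030.3, borrowing by resident firms from foreign banks 1047.1; capital account: capital transfers received from emigrants 139.2.)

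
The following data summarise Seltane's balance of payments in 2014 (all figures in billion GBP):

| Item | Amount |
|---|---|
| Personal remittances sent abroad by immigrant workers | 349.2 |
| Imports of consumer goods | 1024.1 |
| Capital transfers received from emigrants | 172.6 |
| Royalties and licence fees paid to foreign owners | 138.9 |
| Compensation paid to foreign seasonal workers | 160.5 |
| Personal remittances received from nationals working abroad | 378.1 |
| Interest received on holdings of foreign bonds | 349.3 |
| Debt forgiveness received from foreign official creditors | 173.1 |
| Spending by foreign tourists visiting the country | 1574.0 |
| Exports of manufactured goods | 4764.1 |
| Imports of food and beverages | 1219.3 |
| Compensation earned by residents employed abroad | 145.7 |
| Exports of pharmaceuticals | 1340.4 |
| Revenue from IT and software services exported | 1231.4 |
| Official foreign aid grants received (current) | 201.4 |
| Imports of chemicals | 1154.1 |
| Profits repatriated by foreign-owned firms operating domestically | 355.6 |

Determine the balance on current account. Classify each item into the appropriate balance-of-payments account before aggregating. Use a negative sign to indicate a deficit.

5582.7

Goods: 1340.4 - 1219.3 - 1024.1 - 1154.1 + 4764.1 = 2707.0
Services: 1231.4 - 138.9 + 1574.0 = 2666.5
Primary income: 349.3 - 355.6 - 160.5 + 145.7 = -21.1
Secondary income: -349.2 + 378.1 + 201.4 = 230.3
Current account = 2707.0 + 2666.5 + (-21.1) + 230.3 = 5582.7
(Excluded from the current account — capital account: capital transfers received from emigrants 172.6, debt forgiveness received from foreign official creditors 173.1.)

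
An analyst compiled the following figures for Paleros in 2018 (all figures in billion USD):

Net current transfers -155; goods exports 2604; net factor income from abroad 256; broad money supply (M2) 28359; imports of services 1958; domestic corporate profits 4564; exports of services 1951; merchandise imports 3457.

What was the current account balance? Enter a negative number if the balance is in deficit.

Goods balance = 2604 - 3457 = -853
Services balance = 1951 - 1958 = -7
Trade balance (goods + services) = -853 + (-7) = -860
Net primary income = 256
Net secondary income = -155
Current account = -860 + 256 + (-155) = -759

-759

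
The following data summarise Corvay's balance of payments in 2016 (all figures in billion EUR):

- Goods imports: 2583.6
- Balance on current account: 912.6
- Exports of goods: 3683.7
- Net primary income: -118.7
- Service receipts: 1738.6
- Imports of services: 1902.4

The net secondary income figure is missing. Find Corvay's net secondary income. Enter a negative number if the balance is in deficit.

95.0

Current account = goods balance + services balance + net primary income + net secondary income
Sum of the known components = 817.6
Net secondary income = CA - (known components) = 912.6 - 817.6 = 95.0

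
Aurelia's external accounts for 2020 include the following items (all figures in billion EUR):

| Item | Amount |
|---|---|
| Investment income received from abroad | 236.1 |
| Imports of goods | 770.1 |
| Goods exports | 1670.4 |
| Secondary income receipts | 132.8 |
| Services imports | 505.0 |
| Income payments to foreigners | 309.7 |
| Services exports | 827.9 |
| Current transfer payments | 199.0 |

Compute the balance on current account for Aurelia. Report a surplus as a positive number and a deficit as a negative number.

1083.4

Goods balance = 1670.4 - 770.1 = 900.3
Services balance = 827.9 - 505.0 = 322.9
Trade balance (goods + services) = 900.3 + 322.9 = 1223.2
Net primary income = 236.1 - 309.7 = -73.6
Net secondary income = 132.8 - 199.0 = -66.2
Current account = 1223.2 + (-73.6) + (-66.2) = 1083.4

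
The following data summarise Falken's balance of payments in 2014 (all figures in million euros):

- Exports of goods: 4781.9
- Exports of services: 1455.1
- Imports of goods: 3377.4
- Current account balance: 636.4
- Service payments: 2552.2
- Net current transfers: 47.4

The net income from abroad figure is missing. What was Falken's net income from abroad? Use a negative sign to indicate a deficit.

Current account = goods balance + services balance + net primary income + net secondary income
Sum of the known components = 354.8
Net income from abroad = CA - (known components) = 636.4 - 354.8 = 281.6

281.6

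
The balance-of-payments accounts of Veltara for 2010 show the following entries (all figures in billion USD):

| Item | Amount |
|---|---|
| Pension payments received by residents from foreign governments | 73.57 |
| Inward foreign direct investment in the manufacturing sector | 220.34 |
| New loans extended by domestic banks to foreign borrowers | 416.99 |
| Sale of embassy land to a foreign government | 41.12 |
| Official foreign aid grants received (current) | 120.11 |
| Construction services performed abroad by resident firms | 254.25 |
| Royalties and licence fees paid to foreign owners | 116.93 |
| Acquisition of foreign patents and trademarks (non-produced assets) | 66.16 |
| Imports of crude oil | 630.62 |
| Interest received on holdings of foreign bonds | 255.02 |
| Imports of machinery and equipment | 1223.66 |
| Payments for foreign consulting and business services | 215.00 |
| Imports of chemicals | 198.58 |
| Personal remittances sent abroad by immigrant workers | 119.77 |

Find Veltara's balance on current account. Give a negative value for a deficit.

Goods: -1223.66 - 198.58 - 630.62 = -2052.86
Services: 254.25 - 215.00 - 116.93 = -77.68
Primary income: 255.02
Secondary income: -119.77 + 120.11 + 73.57 = 73.91
Current account = (-2052.86) + (-77.68) + 255.02 + 73.91 = -1801.61
(Excluded from the current account — financial account: inward foreign direct investment in the manufacturing sector 220.34, new loans extended by domestic banks to foreign borrowers 416.99; capital account: sale of embassy land to a foreign government 41.12, acquisition of foreign patents and trademarks (non-produced assets) 66.16.)

-1801.61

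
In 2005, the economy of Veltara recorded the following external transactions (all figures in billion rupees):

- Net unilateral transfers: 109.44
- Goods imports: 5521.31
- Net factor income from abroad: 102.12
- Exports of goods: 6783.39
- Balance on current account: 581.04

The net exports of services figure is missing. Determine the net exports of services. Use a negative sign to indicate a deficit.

Current account = goods balance + services balance + net primary income + net secondary income
Sum of the known components = 1473.64
Net exports of services = CA - (known components) = 581.04 - 1473.64 = -892.60

-892.60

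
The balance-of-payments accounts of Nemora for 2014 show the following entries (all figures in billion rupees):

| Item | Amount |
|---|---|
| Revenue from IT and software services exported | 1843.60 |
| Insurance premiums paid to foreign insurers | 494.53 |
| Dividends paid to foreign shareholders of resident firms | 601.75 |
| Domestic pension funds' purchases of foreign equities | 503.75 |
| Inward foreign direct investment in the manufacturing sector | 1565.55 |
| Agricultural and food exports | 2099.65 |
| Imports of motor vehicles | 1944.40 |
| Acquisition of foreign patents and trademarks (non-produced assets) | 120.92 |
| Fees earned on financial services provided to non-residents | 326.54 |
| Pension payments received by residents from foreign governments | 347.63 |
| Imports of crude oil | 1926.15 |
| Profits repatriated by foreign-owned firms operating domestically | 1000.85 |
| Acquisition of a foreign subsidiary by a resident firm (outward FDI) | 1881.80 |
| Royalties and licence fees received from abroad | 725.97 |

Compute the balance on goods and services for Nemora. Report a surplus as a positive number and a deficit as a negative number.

Goods: -1926.15 - 1944.40 + 2099.65 = -1770.90
Services: 725.97 + 326.54 - 494.53 + 1843.60 = 2401.58
Trade balance = -1770.90 + 2401.58 = 630.68
(Excluded from the trade balance — primary income: dividends paid to foreign shareholders of resident firms 601.75, profits repatriated by foreign-owned firms operating domestically 1000.85; financial account: domestic pension funds' purchases of foreign equities 503.75, inward foreign direct investment in the manufacturing sector 1565.55, acquisition of a foreign subsidiary by a resident firm (outward FDI) 1881.80; capital account: acquisition of foreign patents and trademarks (non-produced assets) 120.92; secondary income: pension payments received by residents from foreign governments 347.63.)

630.68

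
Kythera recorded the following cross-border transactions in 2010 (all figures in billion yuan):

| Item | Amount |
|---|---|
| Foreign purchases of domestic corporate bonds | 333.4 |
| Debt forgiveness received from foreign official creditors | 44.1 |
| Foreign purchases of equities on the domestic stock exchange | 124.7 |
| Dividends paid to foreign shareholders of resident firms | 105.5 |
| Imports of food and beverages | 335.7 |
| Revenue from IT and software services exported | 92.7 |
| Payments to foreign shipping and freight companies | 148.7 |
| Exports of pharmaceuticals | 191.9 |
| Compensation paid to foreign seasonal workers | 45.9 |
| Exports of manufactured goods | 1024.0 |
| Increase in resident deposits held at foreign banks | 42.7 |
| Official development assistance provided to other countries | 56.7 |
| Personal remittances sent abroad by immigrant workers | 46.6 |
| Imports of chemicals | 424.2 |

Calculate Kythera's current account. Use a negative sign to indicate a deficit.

Goods: 1024.0 + 191.9 - 335.7 - 424.2 = 456.0
Services: 92.7 - 148.7 = -56.0
Primary income: -105.5 - 45.9 = -151.4
Secondary income: -46.6 - 56.7 = -103.3
Current account = 456.0 + (-56.0) + (-151.4) + (-103.3) = 145.3
(Excluded from the current account — financial account: foreign purchases of domestic corporate bonds 333.4, foreign purchases of equities on the domestic stock exchange 124.7, increase in resident deposits held at foreign banks 42.7; capital account: debt forgiveness received from foreign official creditors 44.1.)

145.3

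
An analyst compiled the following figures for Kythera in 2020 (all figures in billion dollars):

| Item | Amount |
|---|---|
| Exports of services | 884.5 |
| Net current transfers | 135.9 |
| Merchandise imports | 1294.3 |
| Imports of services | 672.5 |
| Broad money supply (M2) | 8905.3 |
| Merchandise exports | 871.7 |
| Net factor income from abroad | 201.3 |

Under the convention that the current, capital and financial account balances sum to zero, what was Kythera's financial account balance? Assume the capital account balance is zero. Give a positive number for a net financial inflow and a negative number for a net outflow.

-126.6

Goods balance = 871.7 - 1294.3 = -422.6
Services balance = 884.5 - 672.5 = 212.0
Trade balance (goods + services) = -422.6 + 212.0 = -210.6
Net primary income = 201.3
Net secondary income = 135.9
Current account = -210.6 + 201.3 + 135.9 = 126.6
Financial account = -(126.6) = -126.6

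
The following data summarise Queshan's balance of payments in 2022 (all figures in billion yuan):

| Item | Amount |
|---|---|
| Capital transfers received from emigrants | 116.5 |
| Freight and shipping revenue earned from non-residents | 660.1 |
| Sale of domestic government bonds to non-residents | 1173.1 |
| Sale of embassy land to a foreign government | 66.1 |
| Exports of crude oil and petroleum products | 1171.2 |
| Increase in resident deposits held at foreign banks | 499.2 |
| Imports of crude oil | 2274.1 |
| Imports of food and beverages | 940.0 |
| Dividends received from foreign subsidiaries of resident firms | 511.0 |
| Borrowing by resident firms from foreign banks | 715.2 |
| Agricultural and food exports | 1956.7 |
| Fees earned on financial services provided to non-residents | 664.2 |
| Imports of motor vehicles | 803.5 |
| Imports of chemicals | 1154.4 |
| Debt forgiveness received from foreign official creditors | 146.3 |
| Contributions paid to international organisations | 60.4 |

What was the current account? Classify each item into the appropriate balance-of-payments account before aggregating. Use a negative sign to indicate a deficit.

Goods: -1154.4 + 1956.7 - 940.0 + 1171.2 - 2274.1 - 803.5 = -2044.1
Services: 660.1 + 664.2 = 1324.3
Primary income: 511.0
Secondary income: -60.4
Current account = (-2044.1) + 1324.3 + 511.0 + (-60.4) = -269.2
(Excluded from the current account — capital account: capital transfers received from emigrants 116.5, sale of embassy land to a foreign government 66.1, debt forgiveness received from foreign official creditors 146.3; financial account: sale of domestic government bonds to non-residents 1173.1, increase in resident deposits held at foreign banks 499.2, borrowing by resident firms from foreign banks 715.2.)

-269.2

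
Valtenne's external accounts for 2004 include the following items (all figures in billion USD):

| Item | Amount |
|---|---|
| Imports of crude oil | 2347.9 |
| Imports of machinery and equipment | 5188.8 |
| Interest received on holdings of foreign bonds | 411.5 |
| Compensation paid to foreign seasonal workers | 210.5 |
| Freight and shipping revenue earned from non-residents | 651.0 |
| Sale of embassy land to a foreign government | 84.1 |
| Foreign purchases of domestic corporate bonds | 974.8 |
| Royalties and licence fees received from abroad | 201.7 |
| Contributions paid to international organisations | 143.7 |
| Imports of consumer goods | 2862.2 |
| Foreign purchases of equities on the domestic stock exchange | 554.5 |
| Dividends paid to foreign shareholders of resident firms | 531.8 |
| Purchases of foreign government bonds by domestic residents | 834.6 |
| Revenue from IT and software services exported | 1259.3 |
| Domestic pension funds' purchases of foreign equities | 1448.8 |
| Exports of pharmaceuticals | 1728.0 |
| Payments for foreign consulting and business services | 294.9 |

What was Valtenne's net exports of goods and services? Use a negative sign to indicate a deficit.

-6853.8

Goods: -5188.8 + 1728.0 - 2862.2 - 2347.9 = -8670.9
Services: -294.9 + 651.0 + 201.7 + 1259.3 = 1817.1
Trade balance = -8670.9 + 1817.1 = -6853.8
(Excluded from the trade balance — primary income: interest received on holdings of foreign bonds 411.5, compensation paid to foreign seasonal workers 210.5, dividends paid to foreign shareholders of resident firms 531.8; capital account: sale of embassy land to a foreign government 84.1; financial account: foreign purchases of domestic corporate bonds 974.8, foreign purchases of equities on the domestic stock exchange 554.5, purchases of foreign government bonds by domestic residents 834.6, domestic pension funds' purchases of foreign equities 1448.8; secondary income: contributions paid to international organisations 143.7.)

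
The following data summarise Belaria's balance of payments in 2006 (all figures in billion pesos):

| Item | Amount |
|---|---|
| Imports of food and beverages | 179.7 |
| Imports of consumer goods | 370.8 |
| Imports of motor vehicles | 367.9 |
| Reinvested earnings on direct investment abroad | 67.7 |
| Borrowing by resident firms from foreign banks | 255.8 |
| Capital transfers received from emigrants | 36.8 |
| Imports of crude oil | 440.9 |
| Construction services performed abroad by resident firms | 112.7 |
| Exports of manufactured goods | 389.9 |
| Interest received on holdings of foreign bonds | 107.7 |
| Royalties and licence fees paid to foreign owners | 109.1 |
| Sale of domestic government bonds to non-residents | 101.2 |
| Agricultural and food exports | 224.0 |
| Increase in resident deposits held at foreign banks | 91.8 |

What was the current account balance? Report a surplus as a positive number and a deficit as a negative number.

Goods: -370.8 - 440.9 - 367.9 + 224.0 + 389.9 - 179.7 = -745.4
Services: -109.1 + 112.7 = 3.6
Primary income: 67.7 + 107.7 = 175.4
Current account = (-745.4) + 3.6 + 175.4 = -566.4
(Excluded from the current account — financial account: borrowing by resident firms from foreign banks 255.8, sale of domestic government bonds to non-residents 101.2, increase in resident deposits held at foreign banks 91.8; capital account: capital transfers received from emigrants 36.8.)

-566.4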